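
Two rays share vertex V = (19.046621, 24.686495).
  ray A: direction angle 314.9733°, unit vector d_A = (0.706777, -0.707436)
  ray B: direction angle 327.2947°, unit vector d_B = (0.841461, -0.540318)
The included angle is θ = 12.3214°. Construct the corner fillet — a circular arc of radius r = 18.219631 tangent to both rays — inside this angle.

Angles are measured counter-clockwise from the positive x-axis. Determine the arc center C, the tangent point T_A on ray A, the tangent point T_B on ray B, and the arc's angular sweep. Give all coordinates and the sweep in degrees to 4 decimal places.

bisector direction at 321.1340° = (0.778616,-0.627501)
center distance |VC| = r/sin(θ/2) = 18.219631/sin(6.1607°) = 169.773273
C = V + |VC|·bis = (151.2347,-81.8464)
T_A = V + ((C−V)·d_A)·d_A = V + 168.7928·d_A = (138.3455,-94.7236)
T_B = V + ((C−V)·d_B)·d_B = V + 168.7928·d_B = (161.0791,-66.5153)
sweep = 180° − θ = 167.6786°

center=(151.2347,-81.8464) T_A=(138.3455,-94.7236) T_B=(161.0791,-66.5153) sweep=167.6786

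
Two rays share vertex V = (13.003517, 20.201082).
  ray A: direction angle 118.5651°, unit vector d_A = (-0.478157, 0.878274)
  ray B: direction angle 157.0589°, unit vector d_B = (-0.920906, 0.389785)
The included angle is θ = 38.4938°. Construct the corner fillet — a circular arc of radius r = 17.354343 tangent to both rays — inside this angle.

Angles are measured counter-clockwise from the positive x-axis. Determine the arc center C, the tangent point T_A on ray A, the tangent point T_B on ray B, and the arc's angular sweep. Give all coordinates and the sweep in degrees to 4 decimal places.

bisector direction at 137.8120° = (-0.740945,0.671565)
center distance |VC| = r/sin(θ/2) = 17.354343/sin(19.2469°) = 52.646420
C = V + |VC|·bis = (-26.0046,55.5566)
T_A = V + ((C−V)·d_A)·d_A = V + 49.7038·d_A = (-10.7627,63.8547)
T_B = V + ((C−V)·d_B)·d_B = V + 49.7038·d_B = (-32.7691,39.5749)
sweep = 180° − θ = 141.5062°

center=(-26.0046,55.5566) T_A=(-10.7627,63.8547) T_B=(-32.7691,39.5749) sweep=141.5062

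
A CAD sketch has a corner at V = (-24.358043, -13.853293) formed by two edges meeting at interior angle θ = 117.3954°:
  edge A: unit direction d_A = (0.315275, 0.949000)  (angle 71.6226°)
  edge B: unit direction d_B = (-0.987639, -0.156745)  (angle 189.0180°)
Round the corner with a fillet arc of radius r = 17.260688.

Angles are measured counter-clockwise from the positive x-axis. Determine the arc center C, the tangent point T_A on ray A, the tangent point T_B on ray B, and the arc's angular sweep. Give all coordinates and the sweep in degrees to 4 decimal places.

bisector direction at 130.3203° = (-0.647060,0.762439)
center distance |VC| = r/sin(θ/2) = 17.260688/sin(58.6977°) = 20.201218
C = V + |VC|·bis = (-37.4294,1.5489)
T_A = V + ((C−V)·d_A)·d_A = V + 10.4956·d_A = (-21.0490,-3.8930)
T_B = V + ((C−V)·d_B)·d_B = V + 10.4956·d_B = (-34.7239,-15.4984)
sweep = 180° − θ = 62.6046°

center=(-37.4294,1.5489) T_A=(-21.0490,-3.8930) T_B=(-34.7239,-15.4984) sweep=62.6046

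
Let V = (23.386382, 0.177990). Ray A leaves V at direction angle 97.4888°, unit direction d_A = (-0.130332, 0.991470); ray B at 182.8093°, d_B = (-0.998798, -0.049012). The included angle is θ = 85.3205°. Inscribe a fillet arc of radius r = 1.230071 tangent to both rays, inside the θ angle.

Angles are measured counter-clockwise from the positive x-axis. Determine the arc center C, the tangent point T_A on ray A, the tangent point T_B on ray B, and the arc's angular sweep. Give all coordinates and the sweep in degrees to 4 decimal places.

bisector direction at 140.1490° = (-0.767714,0.640793)
center distance |VC| = r/sin(θ/2) = 1.230071/sin(42.6602°) = 1.815202
C = V + |VC|·bis = (21.9928,1.3412)
T_A = V + ((C−V)·d_A)·d_A = V + 1.3349·d_A = (23.2124,1.5015)
T_B = V + ((C−V)·d_B)·d_B = V + 1.3349·d_B = (22.0531,0.1126)
sweep = 180° − θ = 94.6795°

center=(21.9928,1.3412) T_A=(23.2124,1.5015) T_B=(22.0531,0.1126) sweep=94.6795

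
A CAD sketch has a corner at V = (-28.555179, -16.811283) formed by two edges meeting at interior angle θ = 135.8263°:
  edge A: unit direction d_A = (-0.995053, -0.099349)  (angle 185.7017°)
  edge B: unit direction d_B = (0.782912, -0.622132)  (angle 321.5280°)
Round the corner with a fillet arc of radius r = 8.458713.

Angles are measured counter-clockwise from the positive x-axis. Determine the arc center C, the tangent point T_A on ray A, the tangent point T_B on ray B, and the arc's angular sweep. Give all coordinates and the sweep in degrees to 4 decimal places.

center=(-31.1303,-25.5692) T_A=(-31.9707,-17.1523) T_B=(-25.8679,-18.9467) sweep=44.1737

bisector direction at 253.6148° = (-0.282093,-0.959387)
center distance |VC| = r/sin(θ/2) = 8.458713/sin(67.9132°) = 9.128617
C = V + |VC|·bis = (-31.1303,-25.5692)
T_A = V + ((C−V)·d_A)·d_A = V + 3.4325·d_A = (-31.9707,-17.1523)
T_B = V + ((C−V)·d_B)·d_B = V + 3.4325·d_B = (-25.8679,-18.9467)
sweep = 180° − θ = 44.1737°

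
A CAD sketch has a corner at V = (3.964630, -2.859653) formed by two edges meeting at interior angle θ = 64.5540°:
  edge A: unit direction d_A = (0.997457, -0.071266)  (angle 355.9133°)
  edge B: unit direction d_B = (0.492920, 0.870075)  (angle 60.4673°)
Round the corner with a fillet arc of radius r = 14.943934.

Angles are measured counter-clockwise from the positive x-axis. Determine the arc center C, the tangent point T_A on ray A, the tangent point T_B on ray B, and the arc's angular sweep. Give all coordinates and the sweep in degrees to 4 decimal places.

center=(28.6295,10.3601) T_A=(27.5645,-4.5458) T_B=(15.6271,17.7263) sweep=115.4460

bisector direction at 28.1903° = (0.881383,0.472402)
center distance |VC| = r/sin(θ/2) = 14.943934/sin(32.2770°) = 27.984214
C = V + |VC|·bis = (28.6295,10.3601)
T_A = V + ((C−V)·d_A)·d_A = V + 23.6600·d_A = (27.5645,-4.5458)
T_B = V + ((C−V)·d_B)·d_B = V + 23.6600·d_B = (15.6271,17.7263)
sweep = 180° − θ = 115.4460°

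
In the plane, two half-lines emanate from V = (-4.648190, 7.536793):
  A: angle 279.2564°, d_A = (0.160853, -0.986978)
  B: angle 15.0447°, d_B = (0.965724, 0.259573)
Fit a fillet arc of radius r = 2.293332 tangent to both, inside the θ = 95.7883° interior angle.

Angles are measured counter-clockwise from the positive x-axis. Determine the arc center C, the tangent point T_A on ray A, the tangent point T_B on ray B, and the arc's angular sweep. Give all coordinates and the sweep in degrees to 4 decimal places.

bisector direction at 327.1506° = (0.840099,-0.542433)
center distance |VC| = r/sin(θ/2) = 2.293332/sin(47.8942°) = 3.091130
C = V + |VC|·bis = (-2.0513,5.8601)
T_A = V + ((C−V)·d_A)·d_A = V + 2.0726·d_A = (-4.3148,5.4912)
T_B = V + ((C−V)·d_B)·d_B = V + 2.0726·d_B = (-2.6466,8.0748)
sweep = 180° − θ = 84.2117°

center=(-2.0513,5.8601) T_A=(-4.3148,5.4912) T_B=(-2.6466,8.0748) sweep=84.2117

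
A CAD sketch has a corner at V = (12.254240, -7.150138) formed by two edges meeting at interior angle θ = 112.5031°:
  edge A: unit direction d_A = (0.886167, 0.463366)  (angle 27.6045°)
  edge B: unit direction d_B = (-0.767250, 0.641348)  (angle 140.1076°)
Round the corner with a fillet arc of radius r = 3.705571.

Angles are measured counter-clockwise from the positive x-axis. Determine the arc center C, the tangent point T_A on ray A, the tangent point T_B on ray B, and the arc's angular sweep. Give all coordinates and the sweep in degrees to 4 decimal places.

bisector direction at 83.8561° = (0.107027,0.994256)
center distance |VC| = r/sin(θ/2) = 3.705571/sin(56.2516°) = 4.456572
C = V + |VC|·bis = (12.7312,-2.7192)
T_A = V + ((C−V)·d_A)·d_A = V + 2.4758·d_A = (14.4482,-6.0029)
T_B = V + ((C−V)·d_B)·d_B = V + 2.4758·d_B = (10.3547,-5.5623)
sweep = 180° − θ = 67.4969°

center=(12.7312,-2.7192) T_A=(14.4482,-6.0029) T_B=(10.3547,-5.5623) sweep=67.4969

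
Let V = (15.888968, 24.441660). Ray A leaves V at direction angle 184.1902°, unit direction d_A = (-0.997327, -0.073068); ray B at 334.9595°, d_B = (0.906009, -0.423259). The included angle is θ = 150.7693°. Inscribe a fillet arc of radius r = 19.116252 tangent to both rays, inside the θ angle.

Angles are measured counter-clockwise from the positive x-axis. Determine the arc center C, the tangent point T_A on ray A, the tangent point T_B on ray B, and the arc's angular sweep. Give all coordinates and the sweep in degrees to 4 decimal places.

center=(12.3142,5.0123) T_A=(10.9174,24.0774) T_B=(20.4053,22.3318) sweep=29.2307

bisector direction at 259.5748° = (-0.180951,-0.983492)
center distance |VC| = r/sin(θ/2) = 19.116252/sin(75.3846°) = 19.755509
C = V + |VC|·bis = (12.3142,5.0123)
T_A = V + ((C−V)·d_A)·d_A = V + 4.9849·d_A = (10.9174,24.0774)
T_B = V + ((C−V)·d_B)·d_B = V + 4.9849·d_B = (20.4053,22.3318)
sweep = 180° − θ = 29.2307°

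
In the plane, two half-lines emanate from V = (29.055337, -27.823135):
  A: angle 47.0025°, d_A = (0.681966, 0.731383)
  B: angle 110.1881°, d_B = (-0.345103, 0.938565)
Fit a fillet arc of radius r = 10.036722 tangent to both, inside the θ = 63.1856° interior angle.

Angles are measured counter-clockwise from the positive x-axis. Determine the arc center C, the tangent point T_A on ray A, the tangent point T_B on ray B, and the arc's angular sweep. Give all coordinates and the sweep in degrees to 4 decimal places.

bisector direction at 78.5953° = (0.197738,0.980255)
center distance |VC| = r/sin(θ/2) = 10.036722/sin(31.5928°) = 19.158478
C = V + |VC|·bis = (32.8437,-9.0429)
T_A = V + ((C−V)·d_A)·d_A = V + 16.3191·d_A = (40.1844,-15.8876)
T_B = V + ((C−V)·d_B)·d_B = V + 16.3191·d_B = (23.4236,-12.5066)
sweep = 180° − θ = 116.8144°

center=(32.8437,-9.0429) T_A=(40.1844,-15.8876) T_B=(23.4236,-12.5066) sweep=116.8144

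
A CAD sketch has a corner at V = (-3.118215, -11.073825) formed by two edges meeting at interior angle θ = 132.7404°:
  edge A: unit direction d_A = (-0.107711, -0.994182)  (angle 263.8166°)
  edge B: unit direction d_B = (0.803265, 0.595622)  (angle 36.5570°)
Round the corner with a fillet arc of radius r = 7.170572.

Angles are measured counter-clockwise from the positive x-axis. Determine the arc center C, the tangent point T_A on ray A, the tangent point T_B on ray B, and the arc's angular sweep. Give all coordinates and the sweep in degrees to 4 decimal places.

bisector direction at 330.1868° = (0.867651,-0.497174)
center distance |VC| = r/sin(θ/2) = 7.170572/sin(66.3702°) = 7.826816
C = V + |VC|·bis = (3.6727,-14.9651)
T_A = V + ((C−V)·d_A)·d_A = V + 3.1372·d_A = (-3.4561,-14.1928)
T_B = V + ((C−V)·d_B)·d_B = V + 3.1372·d_B = (-0.5982,-9.2052)
sweep = 180° − θ = 47.2596°

center=(3.6727,-14.9651) T_A=(-3.4561,-14.1928) T_B=(-0.5982,-9.2052) sweep=47.2596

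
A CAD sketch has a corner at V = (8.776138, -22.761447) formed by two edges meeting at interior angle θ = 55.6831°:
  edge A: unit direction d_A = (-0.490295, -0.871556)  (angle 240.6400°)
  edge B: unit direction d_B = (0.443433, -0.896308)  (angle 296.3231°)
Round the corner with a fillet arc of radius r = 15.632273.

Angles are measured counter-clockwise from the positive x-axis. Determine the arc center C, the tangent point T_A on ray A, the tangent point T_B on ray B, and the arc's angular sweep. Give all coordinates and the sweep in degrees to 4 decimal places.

center=(7.8892,-56.2215) T_A=(-5.7352,-48.5571) T_B=(21.9005,-49.2896) sweep=124.3169

bisector direction at 268.4816° = (-0.026499,-0.999649)
center distance |VC| = r/sin(θ/2) = 15.632273/sin(27.8416°) = 33.471811
C = V + |VC|·bis = (7.8892,-56.2215)
T_A = V + ((C−V)·d_A)·d_A = V + 29.5972·d_A = (-5.7352,-48.5571)
T_B = V + ((C−V)·d_B)·d_B = V + 29.5972·d_B = (21.9005,-49.2896)
sweep = 180° − θ = 124.3169°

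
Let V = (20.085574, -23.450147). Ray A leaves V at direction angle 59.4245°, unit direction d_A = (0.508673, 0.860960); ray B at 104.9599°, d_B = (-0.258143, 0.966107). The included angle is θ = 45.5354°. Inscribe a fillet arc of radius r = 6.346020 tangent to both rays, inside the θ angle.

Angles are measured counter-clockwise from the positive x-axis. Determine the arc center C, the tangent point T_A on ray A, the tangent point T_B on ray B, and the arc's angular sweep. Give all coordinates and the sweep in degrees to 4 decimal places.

center=(22.3133,-7.2040) T_A=(27.7769,-10.4321) T_B=(16.1823,-8.8422) sweep=134.4646

bisector direction at 82.1922° = (0.135850,0.990729)
center distance |VC| = r/sin(θ/2) = 6.346020/sin(22.7677°) = 16.398161
C = V + |VC|·bis = (22.3133,-7.2040)
T_A = V + ((C−V)·d_A)·d_A = V + 15.1204·d_A = (27.7769,-10.4321)
T_B = V + ((C−V)·d_B)·d_B = V + 15.1204·d_B = (16.1823,-8.8422)
sweep = 180° − θ = 134.4646°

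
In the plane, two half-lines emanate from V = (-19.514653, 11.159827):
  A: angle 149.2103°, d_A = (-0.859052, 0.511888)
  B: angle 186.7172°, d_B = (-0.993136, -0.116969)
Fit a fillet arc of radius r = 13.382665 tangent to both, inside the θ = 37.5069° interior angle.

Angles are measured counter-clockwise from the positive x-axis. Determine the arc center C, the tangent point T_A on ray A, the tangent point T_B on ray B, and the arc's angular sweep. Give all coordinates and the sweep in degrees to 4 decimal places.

center=(-60.2257,19.8402) T_A=(-53.3753,31.3366) T_B=(-58.6603,6.5494) sweep=142.4931

bisector direction at 167.9638° = (-0.978016,0.208531)
center distance |VC| = r/sin(θ/2) = 13.382665/sin(18.7535°) = 41.626163
C = V + |VC|·bis = (-60.2257,19.8402)
T_A = V + ((C−V)·d_A)·d_A = V + 39.4163·d_A = (-53.3753,31.3366)
T_B = V + ((C−V)·d_B)·d_B = V + 39.4163·d_B = (-58.6603,6.5494)
sweep = 180° − θ = 142.4931°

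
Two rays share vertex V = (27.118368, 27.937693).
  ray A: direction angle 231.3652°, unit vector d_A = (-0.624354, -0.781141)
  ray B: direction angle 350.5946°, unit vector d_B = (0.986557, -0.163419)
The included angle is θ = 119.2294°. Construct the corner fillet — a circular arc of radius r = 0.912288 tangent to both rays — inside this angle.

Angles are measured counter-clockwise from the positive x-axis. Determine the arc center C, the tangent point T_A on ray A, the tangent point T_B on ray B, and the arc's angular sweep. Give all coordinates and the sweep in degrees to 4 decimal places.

bisector direction at 290.9799° = (0.358040,-0.933706)
center distance |VC| = r/sin(θ/2) = 0.912288/sin(59.6147°) = 1.057549
C = V + |VC|·bis = (27.4970,26.9503)
T_A = V + ((C−V)·d_A)·d_A = V + 0.5349·d_A = (26.7844,27.5198)
T_B = V + ((C−V)·d_B)·d_B = V + 0.5349·d_B = (27.6461,27.8503)
sweep = 180° − θ = 60.7706°

center=(27.4970,26.9503) T_A=(26.7844,27.5198) T_B=(27.6461,27.8503) sweep=60.7706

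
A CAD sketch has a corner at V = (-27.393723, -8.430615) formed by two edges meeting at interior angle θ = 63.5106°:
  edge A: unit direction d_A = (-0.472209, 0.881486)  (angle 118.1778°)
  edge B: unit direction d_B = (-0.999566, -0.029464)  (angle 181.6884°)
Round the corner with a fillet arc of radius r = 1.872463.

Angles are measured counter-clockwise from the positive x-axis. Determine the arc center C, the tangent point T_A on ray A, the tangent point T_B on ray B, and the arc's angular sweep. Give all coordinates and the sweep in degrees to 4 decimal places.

bisector direction at 149.9331° = (-0.865441,0.501011)
center distance |VC| = r/sin(θ/2) = 1.872463/sin(31.7553°) = 3.557837
C = V + |VC|·bis = (-30.4728,-6.6481)
T_A = V + ((C−V)·d_A)·d_A = V + 3.0252·d_A = (-28.8223,-5.7639)
T_B = V + ((C−V)·d_B)·d_B = V + 3.0252·d_B = (-30.4177,-8.5198)
sweep = 180° − θ = 116.4894°

center=(-30.4728,-6.6481) T_A=(-28.8223,-5.7639) T_B=(-30.4177,-8.5198) sweep=116.4894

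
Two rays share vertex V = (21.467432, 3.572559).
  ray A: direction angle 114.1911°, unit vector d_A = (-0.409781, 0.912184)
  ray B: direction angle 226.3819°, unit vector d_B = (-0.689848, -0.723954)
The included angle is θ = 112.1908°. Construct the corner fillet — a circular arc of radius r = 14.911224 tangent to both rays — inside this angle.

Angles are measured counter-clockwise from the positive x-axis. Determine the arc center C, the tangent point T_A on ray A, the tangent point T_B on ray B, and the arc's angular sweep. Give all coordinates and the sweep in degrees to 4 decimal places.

bisector direction at 170.2865° = (-0.985664,0.168722)
center distance |VC| = r/sin(θ/2) = 14.911224/sin(56.0954°) = 17.966034
C = V + |VC|·bis = (3.7590,6.6038)
T_A = V + ((C−V)·d_A)·d_A = V + 10.0217·d_A = (17.3607,12.7142)
T_B = V + ((C−V)·d_B)·d_B = V + 10.0217·d_B = (14.5540,-3.6827)
sweep = 180° − θ = 67.8092°

center=(3.7590,6.6038) T_A=(17.3607,12.7142) T_B=(14.5540,-3.6827) sweep=67.8092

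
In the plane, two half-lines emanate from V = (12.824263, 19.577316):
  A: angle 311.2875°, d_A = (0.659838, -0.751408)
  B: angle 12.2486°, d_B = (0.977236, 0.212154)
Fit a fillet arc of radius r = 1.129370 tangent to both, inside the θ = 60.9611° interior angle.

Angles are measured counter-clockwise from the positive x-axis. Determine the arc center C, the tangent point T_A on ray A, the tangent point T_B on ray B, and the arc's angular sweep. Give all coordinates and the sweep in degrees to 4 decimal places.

bisector direction at 341.7681° = (0.949798,-0.312865)
center distance |VC| = r/sin(θ/2) = 1.129370/sin(30.4806°) = 2.226475
C = V + |VC|·bis = (14.9390,18.8807)
T_A = V + ((C−V)·d_A)·d_A = V + 1.9188·d_A = (14.0903,18.1355)
T_B = V + ((C−V)·d_B)·d_B = V + 1.9188·d_B = (14.6994,19.9844)
sweep = 180° − θ = 119.0389°

center=(14.9390,18.8807) T_A=(14.0903,18.1355) T_B=(14.6994,19.9844) sweep=119.0389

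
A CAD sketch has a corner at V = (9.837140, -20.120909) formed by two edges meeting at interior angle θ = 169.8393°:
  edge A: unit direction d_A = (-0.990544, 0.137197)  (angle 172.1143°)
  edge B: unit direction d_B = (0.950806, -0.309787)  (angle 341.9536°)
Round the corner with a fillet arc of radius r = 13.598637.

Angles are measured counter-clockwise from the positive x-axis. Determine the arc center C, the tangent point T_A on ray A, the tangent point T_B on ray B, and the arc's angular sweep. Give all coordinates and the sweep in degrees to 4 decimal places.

center=(6.7739,-33.4251) T_A=(8.6396,-19.9550) T_B=(10.9866,-20.4954) sweep=10.1607

bisector direction at 257.0340° = (-0.224374,-0.974503)
center distance |VC| = r/sin(θ/2) = 13.598637/sin(84.9197°) = 13.652270
C = V + |VC|·bis = (6.7739,-33.4251)
T_A = V + ((C−V)·d_A)·d_A = V + 1.2089·d_A = (8.6396,-19.9550)
T_B = V + ((C−V)·d_B)·d_B = V + 1.2089·d_B = (10.9866,-20.4954)
sweep = 180° − θ = 10.1607°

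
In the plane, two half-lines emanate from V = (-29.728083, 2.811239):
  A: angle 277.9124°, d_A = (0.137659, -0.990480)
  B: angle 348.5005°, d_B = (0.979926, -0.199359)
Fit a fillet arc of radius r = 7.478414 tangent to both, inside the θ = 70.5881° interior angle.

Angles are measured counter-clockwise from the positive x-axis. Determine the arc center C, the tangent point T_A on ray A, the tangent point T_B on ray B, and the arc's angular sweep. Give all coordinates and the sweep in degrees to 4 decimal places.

center=(-20.8666,-6.6232) T_A=(-28.2738,-7.6527) T_B=(-19.3757,0.7051) sweep=109.4119

bisector direction at 313.2064° = (0.684629,-0.728892)
center distance |VC| = r/sin(θ/2) = 7.478414/sin(35.2940°) = 12.943519
C = V + |VC|·bis = (-20.8666,-6.6232)
T_A = V + ((C−V)·d_A)·d_A = V + 10.5645·d_A = (-28.2738,-7.6527)
T_B = V + ((C−V)·d_B)·d_B = V + 10.5645·d_B = (-19.3757,0.7051)
sweep = 180° − θ = 109.4119°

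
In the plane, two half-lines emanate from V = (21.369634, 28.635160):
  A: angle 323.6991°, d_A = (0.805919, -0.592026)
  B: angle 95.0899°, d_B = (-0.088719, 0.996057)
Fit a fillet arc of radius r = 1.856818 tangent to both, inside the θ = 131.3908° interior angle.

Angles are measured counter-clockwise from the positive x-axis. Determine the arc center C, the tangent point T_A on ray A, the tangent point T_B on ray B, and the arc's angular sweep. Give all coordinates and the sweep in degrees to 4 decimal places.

bisector direction at 29.3945° = (0.871261,0.490820)
center distance |VC| = r/sin(θ/2) = 1.856818/sin(65.6954°) = 2.037392
C = V + |VC|·bis = (23.1447,29.6352)
T_A = V + ((C−V)·d_A)·d_A = V + 0.8386·d_A = (22.0454,28.1387)
T_B = V + ((C−V)·d_B)·d_B = V + 0.8386·d_B = (21.2952,29.4704)
sweep = 180° − θ = 48.6092°

center=(23.1447,29.6352) T_A=(22.0454,28.1387) T_B=(21.2952,29.4704) sweep=48.6092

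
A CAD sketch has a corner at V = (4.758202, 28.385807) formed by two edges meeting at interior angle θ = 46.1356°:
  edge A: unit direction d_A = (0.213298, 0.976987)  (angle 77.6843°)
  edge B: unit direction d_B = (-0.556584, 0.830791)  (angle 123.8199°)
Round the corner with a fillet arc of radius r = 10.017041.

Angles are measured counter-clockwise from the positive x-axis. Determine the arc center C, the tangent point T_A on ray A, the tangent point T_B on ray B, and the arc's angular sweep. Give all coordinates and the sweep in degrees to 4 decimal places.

bisector direction at 100.7521° = (-0.186560,0.982444)
center distance |VC| = r/sin(θ/2) = 10.017041/sin(23.0678°) = 25.565407
C = V + |VC|·bis = (-0.0113,53.5024)
T_A = V + ((C−V)·d_A)·d_A = V + 23.5212·d_A = (9.7752,51.3658)
T_B = V + ((C−V)·d_B)·d_B = V + 23.5212·d_B = (-8.3334,47.9271)
sweep = 180° − θ = 133.8644°

center=(-0.0113,53.5024) T_A=(9.7752,51.3658) T_B=(-8.3334,47.9271) sweep=133.8644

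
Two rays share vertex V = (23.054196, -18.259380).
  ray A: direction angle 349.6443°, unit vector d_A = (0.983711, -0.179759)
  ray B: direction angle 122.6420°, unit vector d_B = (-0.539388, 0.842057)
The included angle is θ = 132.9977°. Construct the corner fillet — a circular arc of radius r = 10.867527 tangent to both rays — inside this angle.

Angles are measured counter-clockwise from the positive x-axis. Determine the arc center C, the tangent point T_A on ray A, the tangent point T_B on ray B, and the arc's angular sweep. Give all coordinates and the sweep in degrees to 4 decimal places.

bisector direction at 56.1431° = (0.557120,0.830432)
center distance |VC| = r/sin(θ/2) = 10.867527/sin(66.4989°) = 11.850502
C = V + |VC|·bis = (29.6563,-8.4183)
T_A = V + ((C−V)·d_A)·d_A = V + 4.7256·d_A = (27.7028,-19.1088)
T_B = V + ((C−V)·d_B)·d_B = V + 4.7256·d_B = (20.5053,-14.2802)
sweep = 180° − θ = 47.0023°

center=(29.6563,-8.4183) T_A=(27.7028,-19.1088) T_B=(20.5053,-14.2802) sweep=47.0023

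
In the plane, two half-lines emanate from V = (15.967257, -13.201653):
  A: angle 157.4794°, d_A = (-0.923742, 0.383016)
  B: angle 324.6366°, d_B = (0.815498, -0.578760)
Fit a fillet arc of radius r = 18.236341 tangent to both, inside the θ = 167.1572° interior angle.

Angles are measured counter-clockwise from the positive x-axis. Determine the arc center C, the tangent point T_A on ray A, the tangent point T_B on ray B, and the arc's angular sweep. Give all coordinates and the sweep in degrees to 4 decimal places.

center=(7.0865,-29.2612) T_A=(14.0713,-12.4155) T_B=(17.6410,-14.3895) sweep=12.8428

bisector direction at 241.0580° = (-0.483924,-0.875110)
center distance |VC| = r/sin(θ/2) = 18.236341/sin(83.5786°) = 18.351474
C = V + |VC|·bis = (7.0865,-29.2612)
T_A = V + ((C−V)·d_A)·d_A = V + 2.0524·d_A = (14.0713,-12.4155)
T_B = V + ((C−V)·d_B)·d_B = V + 2.0524·d_B = (17.6410,-14.3895)
sweep = 180° − θ = 12.8428°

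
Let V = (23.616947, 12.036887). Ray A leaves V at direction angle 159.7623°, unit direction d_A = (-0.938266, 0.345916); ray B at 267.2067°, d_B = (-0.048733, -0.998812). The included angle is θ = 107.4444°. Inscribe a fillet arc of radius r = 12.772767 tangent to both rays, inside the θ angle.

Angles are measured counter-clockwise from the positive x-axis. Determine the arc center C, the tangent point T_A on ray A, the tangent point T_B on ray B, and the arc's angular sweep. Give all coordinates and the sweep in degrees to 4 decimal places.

center=(10.4025,3.2956) T_A=(14.8208,15.2798) T_B=(23.1601,2.6731) sweep=72.5556

bisector direction at 213.4845° = (-0.834035,-0.551711)
center distance |VC| = r/sin(θ/2) = 12.772767/sin(53.7222°) = 15.844007
C = V + |VC|·bis = (10.4025,3.2956)
T_A = V + ((C−V)·d_A)·d_A = V + 9.3749·d_A = (14.8208,15.2798)
T_B = V + ((C−V)·d_B)·d_B = V + 9.3749·d_B = (23.1601,2.6731)
sweep = 180° − θ = 72.5556°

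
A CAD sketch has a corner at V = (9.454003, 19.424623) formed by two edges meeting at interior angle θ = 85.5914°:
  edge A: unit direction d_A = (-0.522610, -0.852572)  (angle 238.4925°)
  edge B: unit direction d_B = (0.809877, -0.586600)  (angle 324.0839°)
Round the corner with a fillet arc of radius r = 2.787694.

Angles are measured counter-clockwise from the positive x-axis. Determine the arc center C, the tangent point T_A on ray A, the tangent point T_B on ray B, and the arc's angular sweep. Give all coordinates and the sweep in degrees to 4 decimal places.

bisector direction at 281.2882° = (0.195744,-0.980655)
center distance |VC| = r/sin(θ/2) = 2.787694/sin(42.7957°) = 4.103254
C = V + |VC|·bis = (10.2572,15.4007)
T_A = V + ((C−V)·d_A)·d_A = V + 3.0109·d_A = (7.8805,16.8576)
T_B = V + ((C−V)·d_B)·d_B = V + 3.0109·d_B = (11.8925,17.6584)
sweep = 180° − θ = 94.4086°

center=(10.2572,15.4007) T_A=(7.8805,16.8576) T_B=(11.8925,17.6584) sweep=94.4086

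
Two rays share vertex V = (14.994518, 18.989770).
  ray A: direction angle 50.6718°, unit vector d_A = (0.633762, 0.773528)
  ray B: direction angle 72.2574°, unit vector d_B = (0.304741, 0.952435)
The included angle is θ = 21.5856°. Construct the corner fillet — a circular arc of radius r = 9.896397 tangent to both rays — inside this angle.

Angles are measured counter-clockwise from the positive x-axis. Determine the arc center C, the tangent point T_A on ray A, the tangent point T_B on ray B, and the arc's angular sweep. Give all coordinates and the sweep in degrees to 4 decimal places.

center=(40.2406,65.4188) T_A=(47.8957,59.1469) T_B=(30.8149,68.4347) sweep=158.4144

bisector direction at 61.4646° = (0.477702,0.878522)
center distance |VC| = r/sin(θ/2) = 9.896397/sin(10.7928°) = 52.849030
C = V + |VC|·bis = (40.2406,65.4188)
T_A = V + ((C−V)·d_A)·d_A = V + 51.9142·d_A = (47.8957,59.1469)
T_B = V + ((C−V)·d_B)·d_B = V + 51.9142·d_B = (30.8149,68.4347)
sweep = 180° − θ = 158.4144°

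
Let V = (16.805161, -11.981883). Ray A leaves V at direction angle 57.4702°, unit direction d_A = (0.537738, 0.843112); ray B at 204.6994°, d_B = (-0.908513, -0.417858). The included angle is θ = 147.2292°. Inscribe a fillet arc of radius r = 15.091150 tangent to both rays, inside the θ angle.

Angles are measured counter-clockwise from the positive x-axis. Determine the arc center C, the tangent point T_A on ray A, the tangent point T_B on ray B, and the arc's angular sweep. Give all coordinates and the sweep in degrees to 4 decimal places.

bisector direction at 131.0848° = (-0.657175,0.753738)
center distance |VC| = r/sin(θ/2) = 15.091150/sin(73.6146°) = 15.730010
C = V + |VC|·bis = (6.4678,-0.1256)
T_A = V + ((C−V)·d_A)·d_A = V + 4.4374·d_A = (19.1913,-8.2407)
T_B = V + ((C−V)·d_B)·d_B = V + 4.4374·d_B = (12.7737,-13.8361)
sweep = 180° − θ = 32.7708°

center=(6.4678,-0.1256) T_A=(19.1913,-8.2407) T_B=(12.7737,-13.8361) sweep=32.7708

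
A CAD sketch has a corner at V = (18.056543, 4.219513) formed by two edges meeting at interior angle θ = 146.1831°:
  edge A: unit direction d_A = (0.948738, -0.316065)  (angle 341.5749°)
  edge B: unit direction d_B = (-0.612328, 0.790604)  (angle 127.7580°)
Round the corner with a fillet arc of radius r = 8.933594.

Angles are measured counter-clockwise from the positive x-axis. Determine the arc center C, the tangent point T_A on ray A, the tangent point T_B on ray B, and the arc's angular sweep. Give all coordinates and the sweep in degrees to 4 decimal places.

bisector direction at 54.6664° = (0.578335,0.815799)
center distance |VC| = r/sin(θ/2) = 8.933594/sin(73.0915°) = 9.337236
C = V + |VC|·bis = (23.4566,11.8368)
T_A = V + ((C−V)·d_A)·d_A = V + 2.7157·d_A = (20.6330,3.3612)
T_B = V + ((C−V)·d_B)·d_B = V + 2.7157·d_B = (16.3937,6.3665)
sweep = 180° − θ = 33.8169°

center=(23.4566,11.8368) T_A=(20.6330,3.3612) T_B=(16.3937,6.3665) sweep=33.8169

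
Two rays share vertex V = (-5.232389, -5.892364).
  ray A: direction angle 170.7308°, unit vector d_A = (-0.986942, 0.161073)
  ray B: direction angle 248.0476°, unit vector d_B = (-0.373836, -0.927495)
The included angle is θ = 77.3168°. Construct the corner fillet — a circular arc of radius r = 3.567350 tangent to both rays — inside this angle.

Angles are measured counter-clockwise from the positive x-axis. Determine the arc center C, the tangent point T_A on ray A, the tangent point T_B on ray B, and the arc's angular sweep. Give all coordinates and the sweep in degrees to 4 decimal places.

bisector direction at 209.3892° = (-0.871306,-0.490740)
center distance |VC| = r/sin(θ/2) = 3.567350/sin(38.6584°) = 5.710722
C = V + |VC|·bis = (-10.2082,-8.6948)
T_A = V + ((C−V)·d_A)·d_A = V + 4.4594·d_A = (-9.6336,-5.1741)
T_B = V + ((C−V)·d_B)·d_B = V + 4.4594·d_B = (-6.8995,-10.0284)
sweep = 180° − θ = 102.6832°

center=(-10.2082,-8.6948) T_A=(-9.6336,-5.1741) T_B=(-6.8995,-10.0284) sweep=102.6832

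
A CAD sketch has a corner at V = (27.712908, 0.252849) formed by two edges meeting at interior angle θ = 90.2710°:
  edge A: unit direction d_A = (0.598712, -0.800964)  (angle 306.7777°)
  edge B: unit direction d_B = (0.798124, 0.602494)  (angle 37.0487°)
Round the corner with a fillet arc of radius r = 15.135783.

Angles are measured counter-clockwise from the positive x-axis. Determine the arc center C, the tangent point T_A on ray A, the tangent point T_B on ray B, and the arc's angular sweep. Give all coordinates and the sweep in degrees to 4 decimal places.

bisector direction at 351.9132° = (0.990056,-0.140673)
center distance |VC| = r/sin(θ/2) = 15.135783/sin(45.1355°) = 21.354787
C = V + |VC|·bis = (48.8553,-2.7512)
T_A = V + ((C−V)·d_A)·d_A = V + 15.0644·d_A = (36.7321,-11.8132)
T_B = V + ((C−V)·d_B)·d_B = V + 15.0644·d_B = (39.7361,9.3290)
sweep = 180° − θ = 89.7290°

center=(48.8553,-2.7512) T_A=(36.7321,-11.8132) T_B=(39.7361,9.3290) sweep=89.7290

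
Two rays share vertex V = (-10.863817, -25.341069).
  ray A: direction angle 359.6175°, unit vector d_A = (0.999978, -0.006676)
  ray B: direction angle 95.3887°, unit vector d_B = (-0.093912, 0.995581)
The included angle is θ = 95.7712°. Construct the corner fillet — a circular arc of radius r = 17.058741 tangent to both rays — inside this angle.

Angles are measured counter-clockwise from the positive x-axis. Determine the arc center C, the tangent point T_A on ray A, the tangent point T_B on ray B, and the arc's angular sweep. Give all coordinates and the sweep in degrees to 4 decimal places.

bisector direction at 47.5031° = (0.675550,0.737314)
center distance |VC| = r/sin(θ/2) = 17.058741/sin(47.8856°) = 22.996189
C = V + |VC|·bis = (4.6713,-8.3857)
T_A = V + ((C−V)·d_A)·d_A = V + 15.4215·d_A = (4.5574,-25.4440)
T_B = V + ((C−V)·d_B)·d_B = V + 15.4215·d_B = (-12.3121,-9.9877)
sweep = 180° − θ = 84.2288°

center=(4.6713,-8.3857) T_A=(4.5574,-25.4440) T_B=(-12.3121,-9.9877) sweep=84.2288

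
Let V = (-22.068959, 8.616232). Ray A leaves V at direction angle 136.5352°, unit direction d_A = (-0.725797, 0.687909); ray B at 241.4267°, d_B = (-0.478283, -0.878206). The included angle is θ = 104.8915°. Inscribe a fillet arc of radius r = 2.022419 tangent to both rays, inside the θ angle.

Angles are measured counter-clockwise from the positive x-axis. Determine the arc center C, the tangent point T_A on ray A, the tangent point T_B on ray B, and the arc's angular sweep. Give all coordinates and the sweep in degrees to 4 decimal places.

bisector direction at 188.9809° = (-0.987740,-0.156106)
center distance |VC| = r/sin(θ/2) = 2.022419/sin(52.4457°) = 2.551058
C = V + |VC|·bis = (-24.5887,8.2180)
T_A = V + ((C−V)·d_A)·d_A = V + 1.5549·d_A = (-23.1975,9.6859)
T_B = V + ((C−V)·d_B)·d_B = V + 1.5549·d_B = (-22.8126,7.2507)
sweep = 180° − θ = 75.1085°

center=(-24.5887,8.2180) T_A=(-23.1975,9.6859) T_B=(-22.8126,7.2507) sweep=75.1085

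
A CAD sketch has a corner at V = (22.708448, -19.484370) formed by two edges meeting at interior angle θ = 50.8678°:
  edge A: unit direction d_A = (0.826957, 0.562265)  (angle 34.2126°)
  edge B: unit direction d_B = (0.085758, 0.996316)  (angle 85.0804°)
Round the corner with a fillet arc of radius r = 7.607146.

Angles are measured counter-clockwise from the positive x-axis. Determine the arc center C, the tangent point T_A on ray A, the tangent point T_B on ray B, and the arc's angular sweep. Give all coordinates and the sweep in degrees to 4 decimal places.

center=(31.6594,-4.1995) T_A=(35.9366,-10.4903) T_B=(24.0802,-3.5471) sweep=129.1322

bisector direction at 59.6465° = (0.505334,0.862924)
center distance |VC| = r/sin(θ/2) = 7.607146/sin(25.4339°) = 17.712889
C = V + |VC|·bis = (31.6594,-4.1995)
T_A = V + ((C−V)·d_A)·d_A = V + 15.9962·d_A = (35.9366,-10.4903)
T_B = V + ((C−V)·d_B)·d_B = V + 15.9962·d_B = (24.0802,-3.5471)
sweep = 180° − θ = 129.1322°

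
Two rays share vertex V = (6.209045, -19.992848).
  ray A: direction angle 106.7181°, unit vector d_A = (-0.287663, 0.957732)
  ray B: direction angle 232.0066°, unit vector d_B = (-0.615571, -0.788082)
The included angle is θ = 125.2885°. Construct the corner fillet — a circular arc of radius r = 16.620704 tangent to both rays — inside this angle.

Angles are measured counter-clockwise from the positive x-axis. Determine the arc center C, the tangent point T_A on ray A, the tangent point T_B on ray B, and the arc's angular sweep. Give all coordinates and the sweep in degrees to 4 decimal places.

bisector direction at 169.3623° = (-0.982814,0.184597)
center distance |VC| = r/sin(θ/2) = 16.620704/sin(62.6442°) = 18.713415
C = V + |VC|·bis = (-12.1828,-16.5384)
T_A = V + ((C−V)·d_A)·d_A = V + 8.5991·d_A = (3.7354,-11.7572)
T_B = V + ((C−V)·d_B)·d_B = V + 8.5991·d_B = (0.9157,-26.7696)
sweep = 180° − θ = 54.7115°

center=(-12.1828,-16.5384) T_A=(3.7354,-11.7572) T_B=(0.9157,-26.7696) sweep=54.7115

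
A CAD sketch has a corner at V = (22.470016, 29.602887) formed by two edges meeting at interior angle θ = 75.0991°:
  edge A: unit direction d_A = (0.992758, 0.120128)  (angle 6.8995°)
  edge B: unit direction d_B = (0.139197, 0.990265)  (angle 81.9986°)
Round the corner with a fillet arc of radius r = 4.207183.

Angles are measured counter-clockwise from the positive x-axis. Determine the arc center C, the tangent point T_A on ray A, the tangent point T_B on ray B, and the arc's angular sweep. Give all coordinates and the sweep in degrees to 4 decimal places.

bisector direction at 44.4491° = (0.713873,0.700275)
center distance |VC| = r/sin(θ/2) = 4.207183/sin(37.5496°) = 6.903276
C = V + |VC|·bis = (27.3981,34.4371)
T_A = V + ((C−V)·d_A)·d_A = V + 5.4731·d_A = (27.9035,30.2604)
T_B = V + ((C−V)·d_B)·d_B = V + 5.4731·d_B = (23.2319,35.0227)
sweep = 180° − θ = 104.9009°

center=(27.3981,34.4371) T_A=(27.9035,30.2604) T_B=(23.2319,35.0227) sweep=104.9009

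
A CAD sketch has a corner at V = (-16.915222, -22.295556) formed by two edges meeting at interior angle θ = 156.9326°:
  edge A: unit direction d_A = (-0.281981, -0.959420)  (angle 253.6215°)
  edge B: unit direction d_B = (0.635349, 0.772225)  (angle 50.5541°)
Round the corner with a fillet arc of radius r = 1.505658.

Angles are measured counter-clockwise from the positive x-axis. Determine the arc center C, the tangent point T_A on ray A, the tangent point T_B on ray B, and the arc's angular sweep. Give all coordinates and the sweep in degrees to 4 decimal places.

bisector direction at 332.0878° = (0.883666,-0.468118)
center distance |VC| = r/sin(θ/2) = 1.505658/sin(78.4663°) = 1.536688
C = V + |VC|·bis = (-15.5573,-23.0149)
T_A = V + ((C−V)·d_A)·d_A = V + 0.3073·d_A = (-17.0019,-22.5903)
T_B = V + ((C−V)·d_B)·d_B = V + 0.3073·d_B = (-16.7200,-22.0583)
sweep = 180° − θ = 23.0674°

center=(-15.5573,-23.0149) T_A=(-17.0019,-22.5903) T_B=(-16.7200,-22.0583) sweep=23.0674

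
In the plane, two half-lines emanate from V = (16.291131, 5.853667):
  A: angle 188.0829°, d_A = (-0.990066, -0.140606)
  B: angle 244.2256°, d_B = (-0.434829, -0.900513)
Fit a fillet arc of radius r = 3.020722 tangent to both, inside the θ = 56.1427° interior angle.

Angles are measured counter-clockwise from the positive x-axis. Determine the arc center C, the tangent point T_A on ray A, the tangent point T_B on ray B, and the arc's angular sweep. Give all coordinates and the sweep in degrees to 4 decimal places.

center=(11.1080,2.0665) T_A=(10.6833,5.0573) T_B=(13.8282,0.7530) sweep=123.8573

bisector direction at 216.1542° = (-0.807432,-0.589961)
center distance |VC| = r/sin(θ/2) = 3.020722/sin(28.0713°) = 6.419273
C = V + |VC|·bis = (11.1080,2.0665)
T_A = V + ((C−V)·d_A)·d_A = V + 5.6641·d_A = (10.6833,5.0573)
T_B = V + ((C−V)·d_B)·d_B = V + 5.6641·d_B = (13.8282,0.7530)
sweep = 180° − θ = 123.8573°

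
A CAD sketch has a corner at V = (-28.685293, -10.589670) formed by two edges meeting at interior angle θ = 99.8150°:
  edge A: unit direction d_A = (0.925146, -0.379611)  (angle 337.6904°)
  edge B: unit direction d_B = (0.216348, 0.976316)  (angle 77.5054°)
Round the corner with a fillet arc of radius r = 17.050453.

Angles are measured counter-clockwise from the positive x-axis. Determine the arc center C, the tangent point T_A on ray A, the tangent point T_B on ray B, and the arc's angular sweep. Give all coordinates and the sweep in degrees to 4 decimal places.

bisector direction at 27.5979° = (0.886221,0.463264)
center distance |VC| = r/sin(θ/2) = 17.050453/sin(49.9075°) = 22.288007
C = V + |VC|·bis = (-8.9332,-0.2644)
T_A = V + ((C−V)·d_A)·d_A = V + 14.3540·d_A = (-15.4057,-16.0386)
T_B = V + ((C−V)·d_B)·d_B = V + 14.3540·d_B = (-25.5798,3.4244)
sweep = 180° − θ = 80.1850°

center=(-8.9332,-0.2644) T_A=(-15.4057,-16.0386) T_B=(-25.5798,3.4244) sweep=80.1850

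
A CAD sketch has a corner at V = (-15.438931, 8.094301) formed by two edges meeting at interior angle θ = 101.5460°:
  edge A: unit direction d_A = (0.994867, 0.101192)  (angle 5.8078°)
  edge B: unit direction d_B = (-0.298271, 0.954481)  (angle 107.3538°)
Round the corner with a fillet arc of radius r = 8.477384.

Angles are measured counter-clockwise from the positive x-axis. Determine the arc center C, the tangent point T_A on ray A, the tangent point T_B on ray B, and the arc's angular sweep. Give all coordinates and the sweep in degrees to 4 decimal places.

bisector direction at 56.5808° = (0.550760,0.834663)
center distance |VC| = r/sin(θ/2) = 8.477384/sin(50.7730°) = 10.943551
C = V + |VC|·bis = (-9.4117,17.2285)
T_A = V + ((C−V)·d_A)·d_A = V + 6.9206·d_A = (-8.5538,8.7946)
T_B = V + ((C−V)·d_B)·d_B = V + 6.9206·d_B = (-17.5032,14.6999)
sweep = 180° − θ = 78.4540°

center=(-9.4117,17.2285) T_A=(-8.5538,8.7946) T_B=(-17.5032,14.6999) sweep=78.4540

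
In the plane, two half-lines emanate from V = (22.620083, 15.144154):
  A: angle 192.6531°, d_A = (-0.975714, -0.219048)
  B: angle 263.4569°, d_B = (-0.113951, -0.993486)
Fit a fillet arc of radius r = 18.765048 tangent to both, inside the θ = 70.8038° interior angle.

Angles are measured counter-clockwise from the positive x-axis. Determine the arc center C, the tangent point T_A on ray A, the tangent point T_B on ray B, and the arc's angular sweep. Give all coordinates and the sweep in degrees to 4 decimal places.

center=(0.9686,-8.9487) T_A=(-3.1418,9.3606) T_B=(19.6114,-11.0870) sweep=109.1962

bisector direction at 228.0550° = (-0.668417,-0.743787)
center distance |VC| = r/sin(θ/2) = 18.765048/sin(35.4019°) = 32.392167
C = V + |VC|·bis = (0.9686,-8.9487)
T_A = V + ((C−V)·d_A)·d_A = V + 26.4031·d_A = (-3.1418,9.3606)
T_B = V + ((C−V)·d_B)·d_B = V + 26.4031·d_B = (19.6114,-11.0870)
sweep = 180° − θ = 109.1962°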